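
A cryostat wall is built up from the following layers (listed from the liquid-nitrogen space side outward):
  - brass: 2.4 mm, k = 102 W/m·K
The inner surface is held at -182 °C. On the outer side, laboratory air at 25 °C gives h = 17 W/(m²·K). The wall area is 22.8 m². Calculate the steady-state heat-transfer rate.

Q ≈ 80200 W

Using the resistance-network approach (series):
R_brass = L/(kA) = 0.0024/(102×22.8) = 1.032×10^-6 K/W
R_outer film = 1/(h_o·A) = 1/(17×22.8) = 0.00258 K/W
R_total = 0.002581 K/W
Q = ΔT / R_total = 207 / 0.002581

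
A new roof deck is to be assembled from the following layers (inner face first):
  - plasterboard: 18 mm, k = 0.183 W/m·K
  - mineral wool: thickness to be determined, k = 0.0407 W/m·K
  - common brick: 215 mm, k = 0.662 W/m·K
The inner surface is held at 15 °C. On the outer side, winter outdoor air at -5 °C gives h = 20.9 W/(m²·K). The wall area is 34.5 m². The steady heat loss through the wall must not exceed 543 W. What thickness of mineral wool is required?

Model the wall as resistances in series:
R_plasterboard = L/(kA) = 0.018/(0.183×34.5) = 0.002851 K/W
R_common brick = L/(kA) = 0.215/(0.662×34.5) = 0.009414 K/W
R_outer film = 1/(h_o·A) = 1/(20.9×34.5) = 0.001387 K/W
Sum of the known resistances R_other = 0.01365 K/W
Required total resistance R_tot = ΔT/Q_allow = 20/543 = 0.03683 K/W
R_mineral wool = R_tot − R_other = 0.02318 K/W
L = R·k·A = 0.02318×0.0407×34.5

L ≈ 32.5 mm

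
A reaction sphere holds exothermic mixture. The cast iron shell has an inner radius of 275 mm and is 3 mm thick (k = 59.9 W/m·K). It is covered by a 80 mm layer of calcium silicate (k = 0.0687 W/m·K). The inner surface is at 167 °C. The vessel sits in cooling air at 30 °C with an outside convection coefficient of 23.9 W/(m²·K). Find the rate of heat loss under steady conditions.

For a spherical shell R = (1/r₁ − 1/r₂)/(4πk); film R = 1/(h·4πr²). In series:
R_cast iron shell = (1/0.275 − 1/0.278)/(4π×59.9) = 5.213×10^-5 K/W
R_calcium silicate = (1/0.278 − 1/0.358)/(4π×0.0687) = 0.9311 K/W
R_outer film = 1/(h·4πr_o²) = 1/(23.9×4π×0.358²) = 0.02598 K/W
R_total = 0.9571 K/W
Q = ΔT/R_total = 137/0.9571

Q ≈ 143 W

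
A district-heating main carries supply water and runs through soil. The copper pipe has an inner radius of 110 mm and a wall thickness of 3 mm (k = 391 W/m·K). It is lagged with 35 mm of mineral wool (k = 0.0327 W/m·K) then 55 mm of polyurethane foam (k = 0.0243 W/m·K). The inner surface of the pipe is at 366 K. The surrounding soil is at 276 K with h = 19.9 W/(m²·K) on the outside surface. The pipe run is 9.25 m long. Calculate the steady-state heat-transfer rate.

Per-layer cylindrical resistances, series-summed:
R_copper pipe wall = ln(113/110)/(2π×391×9.25) = 1.184×10^-6 K/W
R_mineral wool = ln(148/113)/(2π×0.0327×9.25) = 0.142 K/W
R_polyurethane foam = ln(203/148)/(2π×0.0243×9.25) = 0.2237 K/W
R_outer film = 1/(h_o·2πr_oL) = 1/(19.9×2π×0.203×9.25) = 0.004259 K/W
R_total = 0.37 K/W
Q = ΔT/R_total = 90/0.37

Q ≈ 243 W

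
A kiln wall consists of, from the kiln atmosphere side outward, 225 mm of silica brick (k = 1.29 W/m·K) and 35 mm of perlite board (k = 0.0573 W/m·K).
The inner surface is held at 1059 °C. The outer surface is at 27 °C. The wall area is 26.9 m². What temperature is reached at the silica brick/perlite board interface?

Treating each layer as a thermal resistance in series:
R_silica brick = L/(kA) = 0.225/(1.29×26.9) = 0.006484 K/W
R_perlite board = L/(kA) = 0.035/(0.0573×26.9) = 0.02271 K/W
R_total = 0.02919 K/W;  Q = ΔT/R_total = 1032/0.02919 = 35350 W
T_interface = T_inner − Q·ΣR(inner→interface) = 1059 − 35400×0.006484

T ≈ 830 °C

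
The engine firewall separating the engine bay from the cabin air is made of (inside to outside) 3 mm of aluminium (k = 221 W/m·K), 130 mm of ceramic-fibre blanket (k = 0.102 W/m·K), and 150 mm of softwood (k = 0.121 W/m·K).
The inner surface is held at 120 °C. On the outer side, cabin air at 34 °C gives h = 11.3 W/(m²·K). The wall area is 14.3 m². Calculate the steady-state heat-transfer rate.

Treating each layer as a thermal resistance in series:
R_aluminium = L/(kA) = 0.003/(221×14.3) = 9.493×10^-7 K/W
R_ceramic-fibre blanket = L/(kA) = 0.13/(0.102×14.3) = 0.08913 K/W
R_softwood = L/(kA) = 0.15/(0.121×14.3) = 0.08669 K/W
R_outer film = 1/(h_o·A) = 1/(11.3×14.3) = 0.006189 K/W
R_total = 0.182 K/W
Q = ΔT / R_total = 86 / 0.182

Q ≈ 473 W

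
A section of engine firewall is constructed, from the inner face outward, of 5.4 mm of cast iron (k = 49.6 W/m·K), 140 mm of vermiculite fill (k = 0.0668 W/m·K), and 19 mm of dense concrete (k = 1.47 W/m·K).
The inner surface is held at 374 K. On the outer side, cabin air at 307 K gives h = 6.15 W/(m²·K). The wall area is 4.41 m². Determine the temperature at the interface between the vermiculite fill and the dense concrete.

T ≈ 312 K

Thermal resistances in series:
R_cast iron = L/(kA) = 0.0054/(49.6×4.41) = 2.469×10^-5 K/W
R_vermiculite fill = L/(kA) = 0.14/(0.0668×4.41) = 0.4752 K/W
R_dense concrete = L/(kA) = 0.019/(1.47×4.41) = 0.002931 K/W
R_outer film = 1/(h_o·A) = 1/(6.15×4.41) = 0.03687 K/W
R_total = 0.5151 K/W;  Q = ΔT/R_total = 67/0.5151 = 130.1 W
T_interface = T_inner − Q·ΣR(inner→interface) = 374 − 130×0.4753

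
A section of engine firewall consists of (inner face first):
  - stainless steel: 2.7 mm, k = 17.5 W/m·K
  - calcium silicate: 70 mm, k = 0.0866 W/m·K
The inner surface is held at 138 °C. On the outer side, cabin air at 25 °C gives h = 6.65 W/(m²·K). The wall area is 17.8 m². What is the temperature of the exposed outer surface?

Treating each layer as a thermal resistance in series:
R_stainless steel = L/(kA) = 0.0027/(17.5×17.8) = 8.668×10^-6 K/W
R_calcium silicate = L/(kA) = 0.07/(0.0866×17.8) = 0.04541 K/W
R_outer film = 1/(h_o·A) = 1/(6.65×17.8) = 0.008448 K/W
R_total = 0.05387 K/W;  Q = ΔT/R_total = 113/0.05387 = 2098 W
T_interface = T_inner − Q·ΣR(inner→interface) = 138 − 2100×0.04542

T ≈ 42.7 °C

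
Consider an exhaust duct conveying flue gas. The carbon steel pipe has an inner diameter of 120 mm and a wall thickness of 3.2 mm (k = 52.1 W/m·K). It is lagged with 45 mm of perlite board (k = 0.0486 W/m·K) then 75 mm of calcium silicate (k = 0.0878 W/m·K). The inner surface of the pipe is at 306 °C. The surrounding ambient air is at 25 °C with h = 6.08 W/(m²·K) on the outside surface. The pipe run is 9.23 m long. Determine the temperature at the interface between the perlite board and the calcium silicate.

Treating each annulus and film as a series resistance:
R_carbon steel pipe wall = ln(63.2/60)/(2π×52.1×9.23) = 1.72×10^-5 K/W
R_perlite board = ln(108.2/63.2)/(2π×0.0486×9.23) = 0.1908 K/W
R_calcium silicate = ln(183.2/108.2)/(2π×0.0878×9.23) = 0.1034 K/W
R_outer film = 1/(h_o·2πr_oL) = 1/(6.08×2π×0.1832×9.23) = 0.01548 K/W
R_total = 0.3097 K/W
Q = ΔT/R_total = 281/0.3097
Q = 907 W
T_interface = T_inner − Q·ΣR(inner→interface) = 306 − 907×0.1908

T ≈ 133 °C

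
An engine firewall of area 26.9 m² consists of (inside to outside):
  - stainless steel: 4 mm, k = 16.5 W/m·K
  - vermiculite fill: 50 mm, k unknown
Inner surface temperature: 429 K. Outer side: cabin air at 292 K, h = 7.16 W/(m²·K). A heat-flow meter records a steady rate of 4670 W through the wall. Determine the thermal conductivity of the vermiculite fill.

k ≈ 0.077 W/(m·K)

Using the resistance-network approach (series):
R_stainless steel = L/(kA) = 0.004/(16.5×26.9) = 9.012×10^-6 K/W
R_outer film = 1/(h_o·A) = 1/(7.16×26.9) = 0.005192 K/W
Sum of known resistances R_other = 0.005201 K/W
Total R = ΔT/Q = 137/4670 = 0.02934 K/W
R_vermiculite fill = R_total − R_other = 0.02414 K/W
k = L/(R·A) = 0.05/(0.02414×26.9)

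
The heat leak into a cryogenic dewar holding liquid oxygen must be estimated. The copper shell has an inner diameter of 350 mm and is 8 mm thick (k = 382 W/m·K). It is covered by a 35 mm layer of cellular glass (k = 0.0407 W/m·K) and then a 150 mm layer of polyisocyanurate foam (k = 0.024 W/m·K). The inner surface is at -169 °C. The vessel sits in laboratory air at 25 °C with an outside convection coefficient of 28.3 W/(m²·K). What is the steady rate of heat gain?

Each spherical layer contributes R = (1/r_i − 1/r_o)/(4πk):
R_copper shell = (1/0.175 − 1/0.183)/(4π×382) = 5.204×10^-5 K/W
R_cellular glass = (1/0.183 − 1/0.218)/(4π×0.0407) = 1.715 K/W
R_polyisocyanurate foam = (1/0.218 − 1/0.368)/(4π×0.024) = 6.2 K/W
R_outer film = 1/(h·4πr_o²) = 1/(28.3×4π×0.368²) = 0.02076 K/W
R_total = 7.936 K/W
Q = ΔT/R_total = 194/7.936

Q ≈ 24.4 W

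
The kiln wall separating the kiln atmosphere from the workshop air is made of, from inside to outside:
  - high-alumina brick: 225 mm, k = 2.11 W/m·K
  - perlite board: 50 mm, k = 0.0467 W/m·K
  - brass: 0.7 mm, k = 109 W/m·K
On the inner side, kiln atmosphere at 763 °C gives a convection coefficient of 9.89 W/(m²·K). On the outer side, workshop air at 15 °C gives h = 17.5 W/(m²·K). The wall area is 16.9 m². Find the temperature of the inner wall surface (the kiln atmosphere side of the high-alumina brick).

T ≈ 706 °C

Using the resistance-network approach (series):
R_inner film = 1/(h_i·A) = 1/(9.89×16.9) = 0.005983 K/W
R_high-alumina brick = L/(kA) = 0.225/(2.11×16.9) = 0.00631 K/W
R_perlite board = L/(kA) = 0.05/(0.0467×16.9) = 0.06335 K/W
R_brass = L/(kA) = 0.0007/(109×16.9) = 3.8×10^-7 K/W
R_outer film = 1/(h_o·A) = 1/(17.5×16.9) = 0.003381 K/W
R_total = 0.07903 K/W;  Q = ΔT/R_total = 748/0.07903 = 9465 W
T_interface = T_inner − Q·ΣR(inner→interface) = 763 − 9470×0.005983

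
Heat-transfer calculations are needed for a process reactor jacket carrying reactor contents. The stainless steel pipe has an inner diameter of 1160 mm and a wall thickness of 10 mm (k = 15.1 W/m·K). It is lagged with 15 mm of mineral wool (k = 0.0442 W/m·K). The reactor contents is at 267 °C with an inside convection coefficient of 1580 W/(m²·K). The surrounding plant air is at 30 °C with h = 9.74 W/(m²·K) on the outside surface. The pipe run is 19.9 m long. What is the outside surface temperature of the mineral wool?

Treating each annulus and film as a series resistance:
R_inner film = 1/(h_i·2πr₁L) = 1/(1580×2π×0.58×19.9) = 8.727×10^-6 K/W
R_stainless steel pipe wall = ln(590/580)/(2π×15.1×19.9) = 9.054×10^-6 K/W
R_mineral wool = ln(605/590)/(2π×0.0442×19.9) = 0.004543 K/W
R_outer film = 1/(h_o·2πr_oL) = 1/(9.74×2π×0.605×19.9) = 0.001357 K/W
R_total = 0.005918 K/W
Q = ΔT/R_total = 237/0.005918
Q = 40000 W
T_interface = T_inner − Q·ΣR(inner→interface) = 267 − 40000×0.004561

T ≈ 84.4 °C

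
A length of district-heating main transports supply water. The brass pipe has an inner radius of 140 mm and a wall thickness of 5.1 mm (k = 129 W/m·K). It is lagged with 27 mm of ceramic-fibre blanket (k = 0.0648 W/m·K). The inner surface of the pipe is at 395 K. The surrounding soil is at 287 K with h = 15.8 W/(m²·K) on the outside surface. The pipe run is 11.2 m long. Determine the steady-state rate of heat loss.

Q ≈ 2530 W

Cylindrical conduction, so R = ln(r₂/r₁)/(2πkL) per layer, in series:
R_brass pipe wall = ln(145.1/140)/(2π×129×11.2) = 3.942×10^-6 K/W
R_ceramic-fibre blanket = ln(172.1/145.1)/(2π×0.0648×11.2) = 0.03742 K/W
R_outer film = 1/(h_o·2πr_oL) = 1/(15.8×2π×0.1721×11.2) = 0.005226 K/W
R_total = 0.04265 K/W
Q = ΔT/R_total = 108/0.04265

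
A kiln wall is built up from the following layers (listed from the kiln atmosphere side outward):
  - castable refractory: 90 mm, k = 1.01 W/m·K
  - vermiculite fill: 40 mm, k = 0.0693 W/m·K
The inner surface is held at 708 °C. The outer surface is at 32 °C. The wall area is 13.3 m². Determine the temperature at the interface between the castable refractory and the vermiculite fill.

Thermal resistances in series:
R_castable refractory = L/(kA) = 0.09/(1.01×13.3) = 0.0067 K/W
R_vermiculite fill = L/(kA) = 0.04/(0.0693×13.3) = 0.0434 K/W
R_total = 0.0501 K/W;  Q = ΔT/R_total = 676/0.0501 = 13490 W
T_interface = T_inner − Q·ΣR(inner→interface) = 708 − 13500×0.0067

T ≈ 618 °C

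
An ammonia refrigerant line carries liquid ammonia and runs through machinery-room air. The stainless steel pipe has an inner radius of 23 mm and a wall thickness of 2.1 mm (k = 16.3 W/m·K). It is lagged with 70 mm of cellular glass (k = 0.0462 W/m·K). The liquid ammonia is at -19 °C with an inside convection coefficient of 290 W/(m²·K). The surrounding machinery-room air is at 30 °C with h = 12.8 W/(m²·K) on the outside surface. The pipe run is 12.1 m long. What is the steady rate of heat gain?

Q ≈ 125 W

Cylindrical conduction, so R = ln(r₂/r₁)/(2πkL) per layer, in series:
R_inner film = 1/(h_i·2πr₁L) = 1/(290×2π×0.023×12.1) = 0.001972 K/W
R_stainless steel pipe wall = ln(25.1/23)/(2π×16.3×12.1) = 7.051×10^-5 K/W
R_cellular glass = ln(95.1/25.1)/(2π×0.0462×12.1) = 0.3792 K/W
R_outer film = 1/(h_o·2πr_oL) = 1/(12.8×2π×0.0951×12.1) = 0.01081 K/W
R_total = 0.3921 K/W
Q = ΔT/R_total = 49/0.3921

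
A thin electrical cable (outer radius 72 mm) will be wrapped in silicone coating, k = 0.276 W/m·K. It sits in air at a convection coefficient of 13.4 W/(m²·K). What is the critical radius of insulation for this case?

For a cylinder r_cr = k/h = 0.276/13.4
r_cr = 20.6 mm; since the bare radius (72 mm) is above r_cr, any added insulation will reduce heat loss.

r_cr ≈ 20.6 mm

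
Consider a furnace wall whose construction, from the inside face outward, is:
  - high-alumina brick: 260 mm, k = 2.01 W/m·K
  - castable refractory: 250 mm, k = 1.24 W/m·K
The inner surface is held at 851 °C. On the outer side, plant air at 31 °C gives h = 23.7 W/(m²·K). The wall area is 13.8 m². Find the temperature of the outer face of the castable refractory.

T ≈ 124 °C

Using the resistance-network approach (series):
R_high-alumina brick = L/(kA) = 0.26/(2.01×13.8) = 0.009373 K/W
R_castable refractory = L/(kA) = 0.25/(1.24×13.8) = 0.01461 K/W
R_outer film = 1/(h_o·A) = 1/(23.7×13.8) = 0.003058 K/W
R_total = 0.02704 K/W;  Q = ΔT/R_total = 820/0.02704 = 30320 W
T_interface = T_inner − Q·ΣR(inner→interface) = 851 − 30300×0.02398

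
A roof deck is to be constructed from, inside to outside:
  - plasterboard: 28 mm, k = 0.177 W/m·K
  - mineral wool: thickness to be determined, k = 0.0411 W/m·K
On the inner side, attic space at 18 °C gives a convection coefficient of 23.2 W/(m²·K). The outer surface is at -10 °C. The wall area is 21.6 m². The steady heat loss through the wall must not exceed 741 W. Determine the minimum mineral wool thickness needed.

Series thermal resistances:
R_inner film = 1/(h_i·A) = 1/(23.2×21.6) = 0.001996 K/W
R_plasterboard = L/(kA) = 0.028/(0.177×21.6) = 0.007324 K/W
Sum of the known resistances R_other = 0.009319 K/W
Required total resistance R_tot = ΔT/Q_allow = 28/741 = 0.03779 K/W
R_mineral wool = R_tot − R_other = 0.02847 K/W
L = R·k·A = 0.02847×0.0411×21.6

L ≈ 25.3 mm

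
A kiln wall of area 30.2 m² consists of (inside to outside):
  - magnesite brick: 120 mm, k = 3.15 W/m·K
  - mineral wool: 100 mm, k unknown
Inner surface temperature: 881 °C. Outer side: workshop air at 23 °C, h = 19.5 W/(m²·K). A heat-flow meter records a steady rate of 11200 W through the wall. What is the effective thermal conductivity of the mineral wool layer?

Treating each layer as a thermal resistance in series:
R_magnesite brick = L/(kA) = 0.12/(3.15×30.2) = 0.001261 K/W
R_outer film = 1/(h_o·A) = 1/(19.5×30.2) = 0.001698 K/W
Sum of known resistances R_other = 0.00296 K/W
Total R = ΔT/Q = 858/11200 = 0.07661 K/W
R_mineral wool = R_total − R_other = 0.07365 K/W
k = L/(R·A) = 0.1/(0.07365×30.2)

k ≈ 0.045 W/(m·K)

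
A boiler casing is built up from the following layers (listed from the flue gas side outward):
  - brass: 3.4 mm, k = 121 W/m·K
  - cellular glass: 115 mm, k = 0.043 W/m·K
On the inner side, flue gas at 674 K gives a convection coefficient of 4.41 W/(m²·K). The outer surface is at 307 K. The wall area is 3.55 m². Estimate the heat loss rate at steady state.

Q ≈ 449 W

Model the wall as resistances in series:
R_inner film = 1/(h_i·A) = 1/(4.41×3.55) = 0.06388 K/W
R_brass = L/(kA) = 0.0034/(121×3.55) = 7.915×10^-6 K/W
R_cellular glass = L/(kA) = 0.115/(0.043×3.55) = 0.7534 K/W
R_total = 0.8172 K/W
Q = ΔT / R_total = 367 / 0.8172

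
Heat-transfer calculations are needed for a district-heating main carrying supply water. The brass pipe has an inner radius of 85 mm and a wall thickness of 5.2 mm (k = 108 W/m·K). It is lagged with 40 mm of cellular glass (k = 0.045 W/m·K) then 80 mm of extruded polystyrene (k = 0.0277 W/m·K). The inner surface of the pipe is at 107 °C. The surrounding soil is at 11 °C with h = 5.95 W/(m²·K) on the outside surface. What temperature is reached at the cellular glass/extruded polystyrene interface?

Radial resistances (cylindrical: R_cond = ln(r_o/r_i)/(2πkL), R_conv = 1/(h·2πrL)):
R_brass pipe wall = ln(90.2/85)/(2π×108×1) = 8.75×10^-5 K/W
R_cellular glass = ln(130.2/90.2)/(2π×0.045×1) = 1.298 K/W
R_extruded polystyrene = ln(210.2/130.2)/(2π×0.0277×1) = 2.752 K/W
R_outer film = 1/(h_o·2πr_oL) = 1/(5.95×2π×0.2102×1) = 0.1273 K/W
R_total = 4.178 K/W
Q = ΔT/R_total = 96/4.178
Q = 23 W/m
T_interface = T_inner − Q·ΣR(inner→interface) = 107 − 23×1.298

T ≈ 77.2 °C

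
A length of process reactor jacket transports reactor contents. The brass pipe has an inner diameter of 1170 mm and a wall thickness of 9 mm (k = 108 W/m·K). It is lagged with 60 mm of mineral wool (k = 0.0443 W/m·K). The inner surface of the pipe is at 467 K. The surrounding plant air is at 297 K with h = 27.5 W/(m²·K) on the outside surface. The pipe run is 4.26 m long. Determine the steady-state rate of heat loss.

For a radial system each layer contributes R = ln(r_out/r_in)/(2πkL); films add R = 1/(hA).
R_brass pipe wall = ln(594/585)/(2π×108×4.26) = 5.281×10^-6 K/W
R_mineral wool = ln(654/594)/(2π×0.0443×4.26) = 0.08115 K/W
R_outer film = 1/(h_o·2πr_oL) = 1/(27.5×2π×0.654×4.26) = 0.002077 K/W
R_total = 0.08324 K/W
Q = ΔT/R_total = 170/0.08324

Q ≈ 2040 W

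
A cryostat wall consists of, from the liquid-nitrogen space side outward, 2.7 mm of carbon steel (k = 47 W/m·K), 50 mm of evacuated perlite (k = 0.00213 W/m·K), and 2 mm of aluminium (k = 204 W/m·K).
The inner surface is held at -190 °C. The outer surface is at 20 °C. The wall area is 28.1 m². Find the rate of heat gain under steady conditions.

Q ≈ 251 W

Model the wall as resistances in series:
R_carbon steel = L/(kA) = 0.0027/(47×28.1) = 2.044×10^-6 K/W
R_evacuated perlite = L/(kA) = 0.05/(0.00213×28.1) = 0.8354 K/W
R_aluminium = L/(kA) = 0.002/(204×28.1) = 3.489×10^-7 K/W
R_total = 0.8354 K/W
Q = ΔT / R_total = 210 / 0.8354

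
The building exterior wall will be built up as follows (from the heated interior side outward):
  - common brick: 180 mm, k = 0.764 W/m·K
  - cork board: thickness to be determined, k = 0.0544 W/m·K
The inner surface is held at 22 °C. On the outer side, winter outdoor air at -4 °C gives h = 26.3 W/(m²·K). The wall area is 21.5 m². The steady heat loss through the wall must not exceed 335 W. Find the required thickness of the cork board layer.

Model the wall as resistances in series:
R_common brick = L/(kA) = 0.18/(0.764×21.5) = 0.01096 K/W
R_outer film = 1/(h_o·A) = 1/(26.3×21.5) = 0.001769 K/W
Sum of the known resistances R_other = 0.01273 K/W
Required total resistance R_tot = ΔT/Q_allow = 26/335 = 0.07761 K/W
R_cork board = R_tot − R_other = 0.06489 K/W
L = R·k·A = 0.06489×0.0544×21.5

L ≈ 75.9 mm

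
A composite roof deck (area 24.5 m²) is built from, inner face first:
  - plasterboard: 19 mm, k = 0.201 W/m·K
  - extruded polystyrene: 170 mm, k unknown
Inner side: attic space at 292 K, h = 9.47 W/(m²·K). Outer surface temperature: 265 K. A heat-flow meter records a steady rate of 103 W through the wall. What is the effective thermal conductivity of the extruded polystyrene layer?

k ≈ 0.0273 W/(m·K)

Using the resistance-network approach (series):
R_inner film = 1/(h_i·A) = 1/(9.47×24.5) = 0.00431 K/W
R_plasterboard = L/(kA) = 0.019/(0.201×24.5) = 0.003858 K/W
Sum of known resistances R_other = 0.008168 K/W
Total R = ΔT/Q = 27/103 = 0.2621 K/W
R_extruded polystyrene = R_total − R_other = 0.254 K/W
k = L/(R·A) = 0.17/(0.254×24.5)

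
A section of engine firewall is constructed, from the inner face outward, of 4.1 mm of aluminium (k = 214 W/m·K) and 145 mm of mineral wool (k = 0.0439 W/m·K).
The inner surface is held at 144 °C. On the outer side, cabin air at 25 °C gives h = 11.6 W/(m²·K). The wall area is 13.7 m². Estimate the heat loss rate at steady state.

Model the wall as resistances in series:
R_aluminium = L/(kA) = 0.0041/(214×13.7) = 1.398×10^-6 K/W
R_mineral wool = L/(kA) = 0.145/(0.0439×13.7) = 0.2411 K/W
R_outer film = 1/(h_o·A) = 1/(11.6×13.7) = 0.006292 K/W
R_total = 0.2474 K/W
Q = ΔT / R_total = 119 / 0.2474

Q ≈ 481 W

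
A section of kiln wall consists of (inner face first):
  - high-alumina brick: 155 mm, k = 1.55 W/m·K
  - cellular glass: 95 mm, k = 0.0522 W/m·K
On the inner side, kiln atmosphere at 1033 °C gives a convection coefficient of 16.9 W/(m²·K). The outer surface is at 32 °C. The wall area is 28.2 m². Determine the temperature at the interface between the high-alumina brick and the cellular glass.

T ≈ 952 °C

Using the resistance-network approach (series):
R_inner film = 1/(h_i·A) = 1/(16.9×28.2) = 0.002098 K/W
R_high-alumina brick = L/(kA) = 0.155/(1.55×28.2) = 0.003546 K/W
R_cellular glass = L/(kA) = 0.095/(0.0522×28.2) = 0.06454 K/W
R_total = 0.07018 K/W;  Q = ΔT/R_total = 1001/0.07018 = 14260 W
T_interface = T_inner − Q·ΣR(inner→interface) = 1033 − 14300×0.005644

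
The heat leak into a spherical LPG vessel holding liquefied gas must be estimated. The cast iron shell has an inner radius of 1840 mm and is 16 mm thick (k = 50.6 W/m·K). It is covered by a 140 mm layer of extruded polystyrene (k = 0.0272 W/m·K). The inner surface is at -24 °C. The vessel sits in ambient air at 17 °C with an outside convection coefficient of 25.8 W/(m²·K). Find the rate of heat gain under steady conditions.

Radial (spherical) resistances in series:
R_cast iron shell = (1/1.84 − 1/1.856)/(4π×50.6) = 7.368×10^-6 K/W
R_extruded polystyrene = (1/1.856 − 1/1.996)/(4π×0.0272) = 0.1106 K/W
R_outer film = 1/(h·4πr_o²) = 1/(25.8×4π×1.996²) = 7.742×10^-4 K/W
R_total = 0.1113 K/W
Q = ΔT/R_total = 41/0.1113

Q ≈ 368 W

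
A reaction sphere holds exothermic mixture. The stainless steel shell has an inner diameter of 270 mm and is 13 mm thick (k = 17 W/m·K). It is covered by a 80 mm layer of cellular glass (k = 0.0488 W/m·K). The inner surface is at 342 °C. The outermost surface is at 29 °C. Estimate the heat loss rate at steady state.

Spherical conduction: R = (1/r_in − 1/r_out)/(4πk) per layer; series-sum.
R_stainless steel shell = (1/0.135 − 1/0.148)/(4π×17) = 0.003046 K/W
R_cellular glass = (1/0.148 − 1/0.228)/(4π×0.0488) = 3.866 K/W
R_total = 3.869 K/W
Q = ΔT/R_total = 313/3.869

Q ≈ 80.9 W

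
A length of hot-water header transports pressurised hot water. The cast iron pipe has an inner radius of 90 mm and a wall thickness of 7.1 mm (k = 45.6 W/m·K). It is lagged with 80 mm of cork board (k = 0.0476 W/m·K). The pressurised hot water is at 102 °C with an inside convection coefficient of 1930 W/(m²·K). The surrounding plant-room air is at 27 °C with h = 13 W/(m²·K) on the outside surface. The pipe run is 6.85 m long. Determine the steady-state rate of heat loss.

Q ≈ 247 W

Radial resistances (cylindrical: R_cond = ln(r_o/r_i)/(2πkL), R_conv = 1/(h·2πrL)):
R_inner film = 1/(h_i·2πr₁L) = 1/(1930×2π×0.09×6.85) = 1.338×10^-4 K/W
R_cast iron pipe wall = ln(97.1/90)/(2π×45.6×6.85) = 3.869×10^-5 K/W
R_cork board = ln(177.1/97.1)/(2π×0.0476×6.85) = 0.2933 K/W
R_outer film = 1/(h_o·2πr_oL) = 1/(13×2π×0.1771×6.85) = 0.01009 K/W
R_total = 0.3036 K/W
Q = ΔT/R_total = 75/0.3036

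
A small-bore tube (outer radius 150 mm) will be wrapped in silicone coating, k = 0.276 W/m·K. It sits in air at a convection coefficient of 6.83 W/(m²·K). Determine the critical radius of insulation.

r_cr ≈ 40.4 mm

For a cylinder r_cr = k/h = 0.276/6.83
r_cr = 40.4 mm; since the bare radius (150 mm) is above r_cr, any added insulation will reduce heat loss.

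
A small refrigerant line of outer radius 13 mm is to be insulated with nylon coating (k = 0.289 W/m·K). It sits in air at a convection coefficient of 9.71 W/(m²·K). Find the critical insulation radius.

For a cylinder r_cr = k/h = 0.289/9.71
r_cr = 29.8 mm; since the bare radius (13 mm) is below r_cr, adding a thin layer of insulation will *increase* heat loss.

r_cr ≈ 29.8 mm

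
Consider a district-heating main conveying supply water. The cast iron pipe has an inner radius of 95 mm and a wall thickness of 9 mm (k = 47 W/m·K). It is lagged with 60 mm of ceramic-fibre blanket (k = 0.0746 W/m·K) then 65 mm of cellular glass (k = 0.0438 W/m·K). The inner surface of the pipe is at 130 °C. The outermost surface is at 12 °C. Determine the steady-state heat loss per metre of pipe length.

For a radial system each layer contributes R = ln(r_out/r_in)/(2πkL); films add R = 1/(hA).
R_cast iron pipe wall = ln(104/95)/(2π×47×1) = 3.065×10^-4 K/W
R_ceramic-fibre blanket = ln(164/104)/(2π×0.0746×1) = 0.9717 K/W
R_cellular glass = ln(229/164)/(2π×0.0438×1) = 1.213 K/W
R_total = 2.185 K/W
Q = ΔT/R_total = 118/2.185

q′ ≈ 54 W/m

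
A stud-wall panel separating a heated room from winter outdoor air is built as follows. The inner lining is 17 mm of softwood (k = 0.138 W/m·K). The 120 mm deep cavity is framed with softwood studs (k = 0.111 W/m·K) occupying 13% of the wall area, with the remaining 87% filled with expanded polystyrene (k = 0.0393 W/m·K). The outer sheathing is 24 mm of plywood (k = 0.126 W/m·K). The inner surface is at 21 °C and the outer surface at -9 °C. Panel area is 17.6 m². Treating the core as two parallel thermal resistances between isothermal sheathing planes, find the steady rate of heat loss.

Sheathing layers in series; stud and cavity paths in parallel between them.
R_inner = 0.017/(0.138×17.6) = 0.006999 K/W
R_stud  = 0.12/(0.111×0.13×17.6) = 0.4725 K/W
R_cav   = 0.12/(0.0393×0.87×17.6) = 0.1994 K/W
1/R_core = 1/R_stud + 1/R_cav → R_core = 0.1402 K/W
R_outer = 0.024/(0.126×17.6) = 0.01082 K/W
R_total = 0.1581 K/W
Q = ΔT/R_total = 30/0.1581

Q ≈ 190 W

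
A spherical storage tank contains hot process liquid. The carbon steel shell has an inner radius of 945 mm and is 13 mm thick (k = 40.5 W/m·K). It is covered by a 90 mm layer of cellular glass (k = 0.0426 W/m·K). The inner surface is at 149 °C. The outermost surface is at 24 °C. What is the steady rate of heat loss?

Q ≈ 746 W

Spherical conduction: R = (1/r_in − 1/r_out)/(4πk) per layer; series-sum.
R_carbon steel shell = (1/0.945 − 1/0.958)/(4π×40.5) = 2.822×10^-5 K/W
R_cellular glass = (1/0.958 − 1/1.048)/(4π×0.0426) = 0.1675 K/W
R_total = 0.1675 K/W
Q = ΔT/R_total = 125/0.1675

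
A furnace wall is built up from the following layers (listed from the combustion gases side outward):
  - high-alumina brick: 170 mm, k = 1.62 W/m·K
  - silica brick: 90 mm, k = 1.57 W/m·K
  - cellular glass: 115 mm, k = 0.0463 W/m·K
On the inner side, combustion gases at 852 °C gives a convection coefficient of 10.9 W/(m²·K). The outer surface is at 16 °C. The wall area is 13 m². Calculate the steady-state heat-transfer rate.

Using the resistance-network approach (series):
R_inner film = 1/(h_i·A) = 1/(10.9×13) = 0.007057 K/W
R_high-alumina brick = L/(kA) = 0.17/(1.62×13) = 0.008072 K/W
R_silica brick = L/(kA) = 0.09/(1.57×13) = 0.00441 K/W
R_cellular glass = L/(kA) = 0.115/(0.0463×13) = 0.1911 K/W
R_total = 0.2106 K/W
Q = ΔT / R_total = 836 / 0.2106

Q ≈ 3970 W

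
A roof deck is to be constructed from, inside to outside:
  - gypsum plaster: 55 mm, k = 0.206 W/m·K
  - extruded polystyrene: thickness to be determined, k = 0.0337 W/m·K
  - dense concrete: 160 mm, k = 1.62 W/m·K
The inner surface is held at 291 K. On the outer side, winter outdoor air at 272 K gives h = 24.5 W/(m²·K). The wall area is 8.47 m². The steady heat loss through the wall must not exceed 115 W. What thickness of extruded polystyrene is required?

L ≈ 33.5 mm

Using the resistance-network approach (series):
R_gypsum plaster = L/(kA) = 0.055/(0.206×8.47) = 0.03152 K/W
R_dense concrete = L/(kA) = 0.16/(1.62×8.47) = 0.01166 K/W
R_outer film = 1/(h_o·A) = 1/(24.5×8.47) = 0.004819 K/W
Sum of the known resistances R_other = 0.048 K/W
Required total resistance R_tot = ΔT/Q_allow = 19/115 = 0.1652 K/W
R_extruded polystyrene = R_tot − R_other = 0.1172 K/W
L = R·k·A = 0.1172×0.0337×8.47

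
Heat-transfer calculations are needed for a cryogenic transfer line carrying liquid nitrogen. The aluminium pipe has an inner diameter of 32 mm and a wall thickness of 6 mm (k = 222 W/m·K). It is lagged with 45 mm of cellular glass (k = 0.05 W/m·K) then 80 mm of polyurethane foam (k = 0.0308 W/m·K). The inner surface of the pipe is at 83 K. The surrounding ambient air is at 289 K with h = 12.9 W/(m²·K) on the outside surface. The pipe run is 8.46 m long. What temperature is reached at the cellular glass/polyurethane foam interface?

Radial resistances (cylindrical: R_cond = ln(r_o/r_i)/(2πkL), R_conv = 1/(h·2πrL)):
R_aluminium pipe wall = ln(22/16)/(2π×222×8.46) = 2.699×10^-5 K/W
R_cellular glass = ln(67/22)/(2π×0.05×8.46) = 0.419 K/W
R_polyurethane foam = ln(147/67)/(2π×0.0308×8.46) = 0.4799 K/W
R_outer film = 1/(h_o·2πr_oL) = 1/(12.9×2π×0.147×8.46) = 0.009921 K/W
R_total = 0.9089 K/W
Q = ΔT/R_total = 206/0.9089
Q = 227 W
T_interface = T_inner + Q·ΣR(inner→interface) = 83 + 227×0.419

T ≈ 178 K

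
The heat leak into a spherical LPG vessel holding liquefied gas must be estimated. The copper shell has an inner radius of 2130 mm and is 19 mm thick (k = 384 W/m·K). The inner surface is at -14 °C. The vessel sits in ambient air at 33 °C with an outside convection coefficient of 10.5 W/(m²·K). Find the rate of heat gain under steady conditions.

Each spherical layer contributes R = (1/r_i − 1/r_o)/(4πk):
R_copper shell = (1/2.13 − 1/2.149)/(4π×384) = 8.602×10^-7 K/W
R_outer film = 1/(h·4πr_o²) = 1/(10.5×4π×2.149²) = 0.001641 K/W
R_total = 0.001642 K/W
Q = ΔT/R_total = 47/0.001642

Q ≈ 28600 W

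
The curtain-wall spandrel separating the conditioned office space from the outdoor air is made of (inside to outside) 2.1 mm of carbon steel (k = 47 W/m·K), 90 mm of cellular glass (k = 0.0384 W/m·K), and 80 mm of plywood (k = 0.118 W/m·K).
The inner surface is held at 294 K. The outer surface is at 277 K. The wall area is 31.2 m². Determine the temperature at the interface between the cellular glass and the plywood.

T ≈ 281 K

Using the resistance-network approach (series):
R_carbon steel = L/(kA) = 0.0021/(47×31.2) = 1.432×10^-6 K/W
R_cellular glass = L/(kA) = 0.09/(0.0384×31.2) = 0.07512 K/W
R_plywood = L/(kA) = 0.08/(0.118×31.2) = 0.02173 K/W
R_total = 0.09685 K/W;  Q = ΔT/R_total = 17/0.09685 = 175.5 W
T_interface = T_inner − Q·ΣR(inner→interface) = 294 − 176×0.07512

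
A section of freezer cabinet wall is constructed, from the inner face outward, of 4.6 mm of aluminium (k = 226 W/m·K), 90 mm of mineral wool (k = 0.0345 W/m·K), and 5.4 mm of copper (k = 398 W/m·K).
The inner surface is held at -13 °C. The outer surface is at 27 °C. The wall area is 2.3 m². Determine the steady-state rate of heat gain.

Series thermal resistances:
R_aluminium = L/(kA) = 0.0046/(226×2.3) = 8.85×10^-6 K/W
R_mineral wool = L/(kA) = 0.09/(0.0345×2.3) = 1.134 K/W
R_copper = L/(kA) = 0.0054/(398×2.3) = 5.899×10^-6 K/W
R_total = 1.134 K/W
Q = ΔT / R_total = 40 / 1.134

Q ≈ 35.3 W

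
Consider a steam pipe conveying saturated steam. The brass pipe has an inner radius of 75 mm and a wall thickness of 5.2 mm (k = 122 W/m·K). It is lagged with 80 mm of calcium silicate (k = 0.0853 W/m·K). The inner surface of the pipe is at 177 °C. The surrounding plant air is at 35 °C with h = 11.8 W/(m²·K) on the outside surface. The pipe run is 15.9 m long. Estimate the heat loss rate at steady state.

Radial resistances (cylindrical: R_cond = ln(r_o/r_i)/(2πkL), R_conv = 1/(h·2πrL)):
R_brass pipe wall = ln(80.2/75)/(2π×122×15.9) = 5.5×10^-6 K/W
R_calcium silicate = ln(160.2/80.2)/(2π×0.0853×15.9) = 0.08119 K/W
R_outer film = 1/(h_o·2πr_oL) = 1/(11.8×2π×0.1602×15.9) = 0.005295 K/W
R_total = 0.08649 K/W
Q = ΔT/R_total = 142/0.08649

Q ≈ 1640 W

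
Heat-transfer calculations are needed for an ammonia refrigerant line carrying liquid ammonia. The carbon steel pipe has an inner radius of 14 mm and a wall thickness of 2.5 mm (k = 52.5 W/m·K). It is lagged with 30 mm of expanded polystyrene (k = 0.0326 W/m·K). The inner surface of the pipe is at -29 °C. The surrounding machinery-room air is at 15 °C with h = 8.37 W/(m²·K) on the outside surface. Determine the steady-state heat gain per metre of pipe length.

For a radial system each layer contributes R = ln(r_out/r_in)/(2πkL); films add R = 1/(hA).
R_carbon steel pipe wall = ln(16.5/14)/(2π×52.5×1) = 4.981×10^-4 K/W
R_expanded polystyrene = ln(46.5/16.5)/(2π×0.0326×1) = 5.058 K/W
R_outer film = 1/(h_o·2πr_oL) = 1/(8.37×2π×0.0465×1) = 0.4089 K/W
R_total = 5.468 K/W
Q = ΔT/R_total = 44/5.468

q′ ≈ 8.05 W/m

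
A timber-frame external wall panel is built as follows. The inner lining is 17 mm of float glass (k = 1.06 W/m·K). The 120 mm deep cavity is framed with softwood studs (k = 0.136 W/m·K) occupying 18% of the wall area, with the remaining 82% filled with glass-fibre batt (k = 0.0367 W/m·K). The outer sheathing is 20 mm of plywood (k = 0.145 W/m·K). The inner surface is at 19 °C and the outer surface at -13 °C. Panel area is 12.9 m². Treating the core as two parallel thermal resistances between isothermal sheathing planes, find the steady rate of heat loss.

Sheathing layers in series; stud and cavity paths in parallel between them.
R_inner = 0.017/(1.06×12.9) = 0.001243 K/W
R_stud  = 0.12/(0.136×0.18×12.9) = 0.38 K/W
R_cav   = 0.12/(0.0367×0.82×12.9) = 0.3091 K/W
1/R_core = 1/R_stud + 1/R_cav → R_core = 0.1705 K/W
R_outer = 0.02/(0.145×12.9) = 0.01069 K/W
R_total = 0.1824 K/W
Q = ΔT/R_total = 32/0.1824

Q ≈ 175 W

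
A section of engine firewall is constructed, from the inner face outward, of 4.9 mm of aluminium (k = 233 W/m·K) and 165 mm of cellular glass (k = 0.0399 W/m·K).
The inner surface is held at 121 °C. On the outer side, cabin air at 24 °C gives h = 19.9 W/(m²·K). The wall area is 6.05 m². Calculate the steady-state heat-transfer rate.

Treating each layer as a thermal resistance in series:
R_aluminium = L/(kA) = 0.0049/(233×6.05) = 3.476×10^-6 K/W
R_cellular glass = L/(kA) = 0.165/(0.0399×6.05) = 0.6835 K/W
R_outer film = 1/(h_o·A) = 1/(19.9×6.05) = 0.008306 K/W
R_total = 0.6918 K/W
Q = ΔT / R_total = 97 / 0.6918

Q ≈ 140 W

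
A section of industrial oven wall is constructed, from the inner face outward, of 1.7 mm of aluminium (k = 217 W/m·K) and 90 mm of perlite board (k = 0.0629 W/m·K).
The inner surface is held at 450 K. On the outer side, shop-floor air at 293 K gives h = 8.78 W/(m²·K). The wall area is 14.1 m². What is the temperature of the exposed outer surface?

T ≈ 305 K

Model the wall as resistances in series:
R_aluminium = L/(kA) = 0.0017/(217×14.1) = 5.556×10^-7 K/W
R_perlite board = L/(kA) = 0.09/(0.0629×14.1) = 0.1015 K/W
R_outer film = 1/(h_o·A) = 1/(8.78×14.1) = 0.008078 K/W
R_total = 0.1096 K/W;  Q = ΔT/R_total = 157/0.1096 = 1433 W
T_interface = T_inner − Q·ΣR(inner→interface) = 450 − 1430×0.1015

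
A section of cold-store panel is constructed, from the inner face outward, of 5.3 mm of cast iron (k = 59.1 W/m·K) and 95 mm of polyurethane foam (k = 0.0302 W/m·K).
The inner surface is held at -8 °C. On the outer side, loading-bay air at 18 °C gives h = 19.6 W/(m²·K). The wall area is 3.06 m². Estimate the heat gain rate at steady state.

Treating each layer as a thermal resistance in series:
R_cast iron = L/(kA) = 0.0053/(59.1×3.06) = 2.931×10^-5 K/W
R_polyurethane foam = L/(kA) = 0.095/(0.0302×3.06) = 1.028 K/W
R_outer film = 1/(h_o·A) = 1/(19.6×3.06) = 0.01667 K/W
R_total = 1.045 K/W
Q = ΔT / R_total = 26 / 1.045

Q ≈ 24.9 W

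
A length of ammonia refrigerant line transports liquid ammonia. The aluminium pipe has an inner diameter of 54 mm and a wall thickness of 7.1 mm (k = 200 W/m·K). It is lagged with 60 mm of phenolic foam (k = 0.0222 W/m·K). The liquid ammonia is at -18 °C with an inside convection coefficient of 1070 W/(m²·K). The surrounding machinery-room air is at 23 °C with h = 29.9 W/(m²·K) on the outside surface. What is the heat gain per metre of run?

q′ ≈ 5.59 W/m

For a radial system each layer contributes R = ln(r_out/r_in)/(2πkL); films add R = 1/(hA).
R_inner film = 1/(h_i·2πr₁L) = 1/(1070×2π×0.027×1) = 0.005509 K/W
R_aluminium pipe wall = ln(34.1/27)/(2π×200×1) = 1.858×10^-4 K/W
R_phenolic foam = ln(94.1/34.1)/(2π×0.0222×1) = 7.277 K/W
R_outer film = 1/(h_o·2πr_oL) = 1/(29.9×2π×0.0941×1) = 0.05657 K/W
R_total = 7.339 K/W
Q = ΔT/R_total = 41/7.339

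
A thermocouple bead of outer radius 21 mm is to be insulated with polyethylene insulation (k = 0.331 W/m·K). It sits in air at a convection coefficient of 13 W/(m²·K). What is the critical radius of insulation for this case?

r_cr ≈ 50.9 mm

For a sphere r_cr = 2k/h = 2×0.331/13
r_cr = 50.9 mm; since the bare radius (21 mm) is below r_cr, adding a thin layer of insulation will *increase* heat loss.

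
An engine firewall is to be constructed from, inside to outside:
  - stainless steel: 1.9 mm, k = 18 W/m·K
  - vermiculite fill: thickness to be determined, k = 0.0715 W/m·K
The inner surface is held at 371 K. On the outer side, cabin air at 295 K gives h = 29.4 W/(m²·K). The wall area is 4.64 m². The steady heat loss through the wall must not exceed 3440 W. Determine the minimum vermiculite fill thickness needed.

L ≈ 4.89 mm

Model the wall as resistances in series:
R_stainless steel = L/(kA) = 0.0019/(18×4.64) = 2.275×10^-5 K/W
R_outer film = 1/(h_o·A) = 1/(29.4×4.64) = 0.007331 K/W
Sum of the known resistances R_other = 0.007353 K/W
Required total resistance R_tot = ΔT/Q_allow = 76/3440 = 0.02209 K/W
R_vermiculite fill = R_tot − R_other = 0.01474 K/W
L = R·k·A = 0.01474×0.0715×4.64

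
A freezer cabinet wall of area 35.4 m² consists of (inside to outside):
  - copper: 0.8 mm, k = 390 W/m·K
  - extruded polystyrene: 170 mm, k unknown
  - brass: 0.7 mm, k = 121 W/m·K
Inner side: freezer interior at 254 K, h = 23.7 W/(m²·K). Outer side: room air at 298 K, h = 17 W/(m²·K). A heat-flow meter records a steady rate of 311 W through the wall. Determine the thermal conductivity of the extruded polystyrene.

Treating each layer as a thermal resistance in series:
R_inner film = 1/(h_i·A) = 1/(23.7×35.4) = 0.001192 K/W
R_copper = L/(kA) = 0.0008/(390×35.4) = 5.795×10^-8 K/W
R_brass = L/(kA) = 0.0007/(121×35.4) = 1.634×10^-7 K/W
R_outer film = 1/(h_o·A) = 1/(17×35.4) = 0.001662 K/W
Sum of known resistances R_other = 0.002854 K/W
Total R = ΔT/Q = 44/311 = 0.1415 K/W
R_extruded polystyrene = R_total − R_other = 0.1386 K/W
k = L/(R·A) = 0.17/(0.1386×35.4)

k ≈ 0.0346 W/(m·K)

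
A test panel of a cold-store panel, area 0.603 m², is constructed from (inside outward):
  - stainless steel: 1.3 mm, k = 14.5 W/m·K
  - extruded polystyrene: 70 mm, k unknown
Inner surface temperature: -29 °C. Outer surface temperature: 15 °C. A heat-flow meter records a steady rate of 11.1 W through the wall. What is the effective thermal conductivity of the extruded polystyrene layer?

k ≈ 0.0293 W/(m·K)

Using the resistance-network approach (series):
R_stainless steel = L/(kA) = 0.0013/(14.5×0.603) = 1.487×10^-4 K/W
Sum of known resistances R_other = 1.487×10^-4 K/W
Total R = ΔT/Q = 44/11.1 = 3.964 K/W
R_extruded polystyrene = R_total − R_other = 3.964 K/W
k = L/(R·A) = 0.07/(3.964×0.603)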